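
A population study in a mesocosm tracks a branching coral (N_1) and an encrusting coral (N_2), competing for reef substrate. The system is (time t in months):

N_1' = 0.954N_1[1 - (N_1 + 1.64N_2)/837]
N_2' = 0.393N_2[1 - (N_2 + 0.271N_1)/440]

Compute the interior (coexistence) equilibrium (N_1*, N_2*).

Setting both brackets to zero gives the nullclines N_1 + 1.64N_2 = 837 and 0.271N_1 + N_2 = 440.
Substituting N_2 = 440 - 0.271N_1 into the first: N_1(1 - 1.64·0.271) = 837 - 1.64·440.
So N_1* = 115/0.556 = 208, and then N_2* = 440 - 0.271·208 = 384.

N_1* ≈ 208, N_2* ≈ 384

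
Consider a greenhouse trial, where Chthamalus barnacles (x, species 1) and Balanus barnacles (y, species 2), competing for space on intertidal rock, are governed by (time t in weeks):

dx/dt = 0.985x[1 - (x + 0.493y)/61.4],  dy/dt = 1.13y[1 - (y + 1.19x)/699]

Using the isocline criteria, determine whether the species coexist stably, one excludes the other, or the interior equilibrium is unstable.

Compare the nullcline intercepts: K1/α12 = 61.4/0.493 = 125 < K2 = 699; K2/α21 = 699/1.19 = 587 > K1 = 61.4.
Since the inequalities point opposite ways, species 2 can invade but species 1 cannot.

species 2 excludes species 1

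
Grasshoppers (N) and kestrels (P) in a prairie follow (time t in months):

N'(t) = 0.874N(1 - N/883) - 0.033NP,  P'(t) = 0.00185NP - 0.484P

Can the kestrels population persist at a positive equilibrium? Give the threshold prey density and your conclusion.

The predator equation gives dP/dt > 0 only when N > 0.484/0.00185 = 262.
Without the predator, N → K = 883. Since 883 > 262, the predator can invade and persist.

Threshold N = 262; K > 262, so yes, the predator persists.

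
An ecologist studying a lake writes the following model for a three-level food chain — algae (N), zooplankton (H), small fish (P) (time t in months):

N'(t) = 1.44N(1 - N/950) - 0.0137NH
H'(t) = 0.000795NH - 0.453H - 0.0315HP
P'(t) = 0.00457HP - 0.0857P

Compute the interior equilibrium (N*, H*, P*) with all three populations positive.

N* ≈ 781, H* ≈ 18.8, P* ≈ 5.32

From dP/dt = 0: 0.00457H* = 0.0857, so H* = 18.8.
From dN/dt = 0: 1.44(1 - N*/950) = 0.0137·18.8, giving N* = 950·(1 - 0.178) = 781.
From dH/dt = 0: 0.000795·781 - 0.453 = 0.0315P*, so P* = 0.168/0.0315 = 5.32.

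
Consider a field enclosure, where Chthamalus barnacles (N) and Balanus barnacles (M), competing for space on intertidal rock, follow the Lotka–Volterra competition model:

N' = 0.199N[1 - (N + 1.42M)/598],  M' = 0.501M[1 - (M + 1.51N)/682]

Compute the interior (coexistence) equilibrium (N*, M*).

Setting both brackets to zero gives the nullclines N + 1.42M = 598 and 1.51N + M = 682.
Substituting M = 682 - 1.51N into the first: N(1 - 1.42·1.51) = 598 - 1.42·682.
So N* = -370/-1.14 = 324, and then M* = 682 - 1.51·324 = 193.

N* ≈ 324, M* ≈ 193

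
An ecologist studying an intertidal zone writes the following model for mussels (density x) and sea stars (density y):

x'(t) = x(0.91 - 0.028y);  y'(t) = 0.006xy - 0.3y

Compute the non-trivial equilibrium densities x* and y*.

x* ≈ 50, y* ≈ 32.5

Set dy/dt = 0 with y > 0: 0.006x - 0.3 = 0, so x* = 0.3/0.006 = 50.
Set dx/dt = 0 with x > 0: 0.91 - 0.028y = 0, so y* = 0.91/0.028 = 32.5.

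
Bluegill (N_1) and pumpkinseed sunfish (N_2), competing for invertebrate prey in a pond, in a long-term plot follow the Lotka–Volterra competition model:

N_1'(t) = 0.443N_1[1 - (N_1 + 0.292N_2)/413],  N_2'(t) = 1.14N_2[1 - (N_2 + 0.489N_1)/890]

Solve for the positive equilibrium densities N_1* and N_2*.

Setting both brackets to zero gives the nullclines N_1 + 0.292N_2 = 413 and 0.489N_1 + N_2 = 890.
Substituting N_2 = 890 - 0.489N_1 into the first: N_1(1 - 0.292·0.489) = 413 - 0.292·890.
So N_1* = 153/0.857 = 179, and then N_2* = 890 - 0.489·179 = 803.

N_1* ≈ 179, N_2* ≈ 803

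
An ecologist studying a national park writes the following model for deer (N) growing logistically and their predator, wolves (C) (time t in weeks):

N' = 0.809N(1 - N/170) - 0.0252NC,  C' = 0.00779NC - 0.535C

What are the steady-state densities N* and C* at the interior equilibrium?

N* ≈ 68.7, C* ≈ 19.1

From dC/dt = 0 with C > 0: 0.00779N* = 0.535, so N* = 68.7.
Substitute into dN/dt = 0: 0.809(1 - 68.7/170) = 0.0252C*.
The bracket is 0.596, giving C* = 0.482/0.0252 = 19.1.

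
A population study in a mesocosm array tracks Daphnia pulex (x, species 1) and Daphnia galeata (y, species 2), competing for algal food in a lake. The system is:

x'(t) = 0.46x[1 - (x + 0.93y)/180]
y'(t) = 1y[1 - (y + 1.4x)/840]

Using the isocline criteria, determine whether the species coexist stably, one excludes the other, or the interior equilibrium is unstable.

Compare the nullcline intercepts: K1/α12 = 180/0.93 = 194 < K2 = 840; K2/α21 = 840/1.4 = 600 > K1 = 180.
Since the inequalities point opposite ways, species 2 can invade but species 1 cannot.

species 2 excludes species 1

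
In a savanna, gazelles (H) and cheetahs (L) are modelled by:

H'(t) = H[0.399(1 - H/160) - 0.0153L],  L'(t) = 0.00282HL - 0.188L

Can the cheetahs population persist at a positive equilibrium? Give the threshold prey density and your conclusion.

The predator equation gives dL/dt > 0 only when H > 0.188/0.00282 = 66.7.
Without the predator, H → K = 160. Since 160 > 66.7, the predator can invade and persist.

Threshold H = 66.7; K > 66.7, so yes, the predator persists.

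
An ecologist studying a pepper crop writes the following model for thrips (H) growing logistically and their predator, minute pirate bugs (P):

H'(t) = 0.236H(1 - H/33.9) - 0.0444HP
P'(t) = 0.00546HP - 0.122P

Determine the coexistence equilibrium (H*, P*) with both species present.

From dP/dt = 0 with P > 0: 0.00546H* = 0.122, so H* = 22.3.
Substitute into dH/dt = 0: 0.236(1 - 22.3/33.9) = 0.0444P*.
The bracket is 0.341, giving P* = 0.0804/0.0444 = 1.81.

H* ≈ 22.3, P* ≈ 1.81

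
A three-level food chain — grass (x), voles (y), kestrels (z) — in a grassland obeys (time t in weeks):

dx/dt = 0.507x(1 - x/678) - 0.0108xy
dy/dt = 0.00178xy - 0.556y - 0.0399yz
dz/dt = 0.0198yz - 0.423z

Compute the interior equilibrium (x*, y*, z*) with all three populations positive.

From dz/dt = 0: 0.0198y* = 0.423, so y* = 21.4.
From dx/dt = 0: 0.507(1 - x*/678) = 0.0108·21.4, giving x* = 678·(1 - 0.455) = 369.
From dy/dt = 0: 0.00178·369 - 0.556 = 0.0399z*, so z* = 0.102/0.0399 = 2.55.

x* ≈ 369, y* ≈ 21.4, z* ≈ 2.55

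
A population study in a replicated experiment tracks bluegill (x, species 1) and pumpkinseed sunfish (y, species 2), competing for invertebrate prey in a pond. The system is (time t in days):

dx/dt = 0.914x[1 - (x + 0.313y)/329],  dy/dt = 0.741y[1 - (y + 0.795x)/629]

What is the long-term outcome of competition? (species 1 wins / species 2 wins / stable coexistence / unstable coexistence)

Compare the nullcline intercepts: K1/α12 = 329/0.313 = 1050 > K2 = 629; K2/α21 = 629/0.795 = 791 > K1 = 329.
Since both inequalities hold, each species can invade when rare, so the interior equilibrium is stable.

stable coexistence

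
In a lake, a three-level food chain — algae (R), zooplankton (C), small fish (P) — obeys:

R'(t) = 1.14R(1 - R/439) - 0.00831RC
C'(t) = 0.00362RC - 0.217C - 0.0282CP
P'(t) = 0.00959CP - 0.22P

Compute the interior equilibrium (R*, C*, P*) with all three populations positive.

R* ≈ 366, C* ≈ 22.9, P* ≈ 39.2

From dP/dt = 0: 0.00959C* = 0.22, so C* = 22.9.
From dR/dt = 0: 1.14(1 - R*/439) = 0.00831·22.9, giving R* = 439·(1 - 0.167) = 366.
From dC/dt = 0: 0.00362·366 - 0.217 = 0.0282P*, so P* = 1.11/0.0282 = 39.2.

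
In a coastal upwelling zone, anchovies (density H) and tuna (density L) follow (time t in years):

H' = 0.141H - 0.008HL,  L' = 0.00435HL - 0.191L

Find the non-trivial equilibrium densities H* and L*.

Set dL/dt = 0 with L > 0: 0.00435H - 0.191 = 0, so H* = 0.191/0.00435 = 43.9.
Set dH/dt = 0 with H > 0: 0.141 - 0.008L = 0, so L* = 0.141/0.008 = 17.6.

H* ≈ 43.9, L* ≈ 17.6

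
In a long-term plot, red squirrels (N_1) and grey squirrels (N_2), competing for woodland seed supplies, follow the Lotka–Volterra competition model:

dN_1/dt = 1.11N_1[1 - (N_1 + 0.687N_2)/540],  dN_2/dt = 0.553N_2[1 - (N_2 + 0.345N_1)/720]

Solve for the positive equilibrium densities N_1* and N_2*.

Setting both brackets to zero gives the nullclines N_1 + 0.687N_2 = 540 and 0.345N_1 + N_2 = 720.
Substituting N_2 = 720 - 0.345N_1 into the first: N_1(1 - 0.687·0.345) = 540 - 0.687·720.
So N_1* = 45.4/0.763 = 59.5, and then N_2* = 720 - 0.345·59.5 = 699.

N_1* ≈ 59.5, N_2* ≈ 699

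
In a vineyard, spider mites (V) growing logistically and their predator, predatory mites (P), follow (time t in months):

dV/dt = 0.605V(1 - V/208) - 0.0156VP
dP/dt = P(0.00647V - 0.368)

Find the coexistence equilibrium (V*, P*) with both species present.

From dP/dt = 0 with P > 0: 0.00647V* = 0.368, so V* = 56.9.
Substitute into dV/dt = 0: 0.605(1 - 56.9/208) = 0.0156P*.
The bracket is 0.727, giving P* = 0.44/0.0156 = 28.2.

V* ≈ 56.9, P* ≈ 28.2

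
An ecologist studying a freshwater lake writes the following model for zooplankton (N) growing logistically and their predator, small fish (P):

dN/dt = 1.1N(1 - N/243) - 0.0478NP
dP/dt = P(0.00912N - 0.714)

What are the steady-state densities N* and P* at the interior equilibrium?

From dP/dt = 0 with P > 0: 0.00912N* = 0.714, so N* = 78.3.
Substitute into dN/dt = 0: 1.1(1 - 78.3/243) = 0.0478P*.
The bracket is 0.678, giving P* = 0.746/0.0478 = 15.6.

N* ≈ 78.3, P* ≈ 15.6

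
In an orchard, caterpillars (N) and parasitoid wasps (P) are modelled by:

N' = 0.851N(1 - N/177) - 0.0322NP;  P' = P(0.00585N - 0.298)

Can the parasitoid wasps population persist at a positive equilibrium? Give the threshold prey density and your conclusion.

Threshold N = 50.9; K > 50.9, so yes, the predator persists.

The predator equation gives dP/dt > 0 only when N > 0.298/0.00585 = 50.9.
Without the predator, N → K = 177. Since 177 > 50.9, the predator can invade and persist.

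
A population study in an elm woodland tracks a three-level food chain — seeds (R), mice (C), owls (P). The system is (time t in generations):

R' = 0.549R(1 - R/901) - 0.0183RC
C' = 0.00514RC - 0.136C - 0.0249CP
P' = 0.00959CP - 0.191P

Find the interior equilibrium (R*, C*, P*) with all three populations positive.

From dP/dt = 0: 0.00959C* = 0.191, so C* = 19.9.
From dR/dt = 0: 0.549(1 - R*/901) = 0.0183·19.9, giving R* = 901·(1 - 0.664) = 303.
From dC/dt = 0: 0.00514·303 - 0.136 = 0.0249P*, so P* = 1.42/0.0249 = 57.1.

R* ≈ 303, C* ≈ 19.9, P* ≈ 57.1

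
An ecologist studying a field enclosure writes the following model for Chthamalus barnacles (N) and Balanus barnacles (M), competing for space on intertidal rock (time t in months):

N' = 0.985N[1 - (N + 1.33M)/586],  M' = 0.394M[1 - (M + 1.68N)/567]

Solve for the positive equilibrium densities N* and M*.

N* ≈ 136, M* ≈ 338

Setting both brackets to zero gives the nullclines N + 1.33M = 586 and 1.68N + M = 567.
Substituting M = 567 - 1.68N into the first: N(1 - 1.33·1.68) = 586 - 1.33·567.
So N* = -168/-1.23 = 136, and then M* = 567 - 1.68·136 = 338.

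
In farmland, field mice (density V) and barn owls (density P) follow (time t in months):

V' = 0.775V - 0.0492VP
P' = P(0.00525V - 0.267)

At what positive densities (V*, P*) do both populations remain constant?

V* ≈ 50.9, P* ≈ 15.8

Set dP/dt = 0 with P > 0: 0.00525V - 0.267 = 0, so V* = 0.267/0.00525 = 50.9.
Set dV/dt = 0 with V > 0: 0.775 - 0.0492P = 0, so P* = 0.775/0.0492 = 15.8.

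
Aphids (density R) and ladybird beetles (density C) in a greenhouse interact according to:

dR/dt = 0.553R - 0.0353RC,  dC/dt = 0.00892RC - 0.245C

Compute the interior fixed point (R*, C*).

Set dC/dt = 0 with C > 0: 0.00892R - 0.245 = 0, so R* = 0.245/0.00892 = 27.5.
Set dR/dt = 0 with R > 0: 0.553 - 0.0353C = 0, so C* = 0.553/0.0353 = 15.7.

R* ≈ 27.5, C* ≈ 15.7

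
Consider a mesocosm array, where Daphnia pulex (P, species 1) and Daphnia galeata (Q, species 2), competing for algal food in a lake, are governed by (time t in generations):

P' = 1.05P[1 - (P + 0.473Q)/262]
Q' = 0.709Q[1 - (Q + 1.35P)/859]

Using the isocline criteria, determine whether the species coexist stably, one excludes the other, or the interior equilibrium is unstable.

species 2 excludes species 1

Compare the nullcline intercepts: K1/α12 = 262/0.473 = 554 < K2 = 859; K2/α21 = 859/1.35 = 636 > K1 = 262.
Since the inequalities point opposite ways, species 2 can invade but species 1 cannot.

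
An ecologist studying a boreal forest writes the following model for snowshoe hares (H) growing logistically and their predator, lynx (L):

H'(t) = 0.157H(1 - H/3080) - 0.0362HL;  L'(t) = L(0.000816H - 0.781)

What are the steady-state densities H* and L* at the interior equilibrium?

From dL/dt = 0 with L > 0: 0.000816H* = 0.781, so H* = 957.
Substitute into dH/dt = 0: 0.157(1 - 957/3080) = 0.0362L*.
The bracket is 0.689, giving L* = 0.108/0.0362 = 2.99.

H* ≈ 957, L* ≈ 2.99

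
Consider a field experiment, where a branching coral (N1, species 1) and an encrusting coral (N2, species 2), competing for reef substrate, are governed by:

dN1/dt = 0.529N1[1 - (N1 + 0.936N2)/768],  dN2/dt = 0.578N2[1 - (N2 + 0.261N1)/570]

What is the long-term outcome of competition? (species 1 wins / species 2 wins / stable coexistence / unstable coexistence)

stable coexistence

Compare the nullcline intercepts: K1/α12 = 768/0.936 = 821 > K2 = 570; K2/α21 = 570/0.261 = 2180 > K1 = 768.
Since both inequalities hold, each species can invade when rare, so the interior equilibrium is stable.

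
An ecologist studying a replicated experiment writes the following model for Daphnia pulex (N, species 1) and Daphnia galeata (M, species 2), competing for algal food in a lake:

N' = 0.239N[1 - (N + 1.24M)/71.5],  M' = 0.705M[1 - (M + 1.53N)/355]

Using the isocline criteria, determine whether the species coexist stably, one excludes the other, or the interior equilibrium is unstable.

species 2 excludes species 1

Compare the nullcline intercepts: K1/α12 = 71.5/1.24 = 57.7 < K2 = 355; K2/α21 = 355/1.53 = 232 > K1 = 71.5.
Since the inequalities point opposite ways, species 2 can invade but species 1 cannot.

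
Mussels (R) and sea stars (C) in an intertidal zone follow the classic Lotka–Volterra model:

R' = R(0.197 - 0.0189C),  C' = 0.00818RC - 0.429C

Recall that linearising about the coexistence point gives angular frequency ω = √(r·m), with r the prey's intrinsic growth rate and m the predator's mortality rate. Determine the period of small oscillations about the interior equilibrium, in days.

Here r = 0.197 and m = 0.429, so r·m = 0.0845.
ω = √0.0845 = 0.291 per day, hence T = 2π/ω ≈ 21.6 days.

T ≈ 21.6 days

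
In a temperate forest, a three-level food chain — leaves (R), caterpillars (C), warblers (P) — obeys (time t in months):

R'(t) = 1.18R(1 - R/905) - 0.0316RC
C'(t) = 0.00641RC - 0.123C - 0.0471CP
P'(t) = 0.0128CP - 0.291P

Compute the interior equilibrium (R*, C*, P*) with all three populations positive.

R* ≈ 354, C* ≈ 22.7, P* ≈ 45.6

From dP/dt = 0: 0.0128C* = 0.291, so C* = 22.7.
From dR/dt = 0: 1.18(1 - R*/905) = 0.0316·22.7, giving R* = 905·(1 - 0.609) = 354.
From dC/dt = 0: 0.00641·354 - 0.123 = 0.0471P*, so P* = 2.15/0.0471 = 45.6.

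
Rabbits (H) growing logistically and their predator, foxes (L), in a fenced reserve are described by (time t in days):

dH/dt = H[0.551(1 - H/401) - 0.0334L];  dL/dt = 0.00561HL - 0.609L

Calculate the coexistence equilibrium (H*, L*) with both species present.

H* ≈ 109, L* ≈ 12

From dL/dt = 0 with L > 0: 0.00561H* = 0.609, so H* = 109.
Substitute into dH/dt = 0: 0.551(1 - 109/401) = 0.0334L*.
The bracket is 0.729, giving L* = 0.402/0.0334 = 12.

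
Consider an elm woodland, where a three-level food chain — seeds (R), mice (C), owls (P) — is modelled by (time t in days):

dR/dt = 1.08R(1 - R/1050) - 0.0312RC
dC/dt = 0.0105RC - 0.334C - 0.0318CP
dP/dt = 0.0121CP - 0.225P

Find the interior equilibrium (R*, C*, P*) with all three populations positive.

R* ≈ 486, C* ≈ 18.6, P* ≈ 150

From dP/dt = 0: 0.0121C* = 0.225, so C* = 18.6.
From dR/dt = 0: 1.08(1 - R*/1050) = 0.0312·18.6, giving R* = 1050·(1 - 0.537) = 486.
From dC/dt = 0: 0.0105·486 - 0.334 = 0.0318P*, so P* = 4.77/0.0318 = 150.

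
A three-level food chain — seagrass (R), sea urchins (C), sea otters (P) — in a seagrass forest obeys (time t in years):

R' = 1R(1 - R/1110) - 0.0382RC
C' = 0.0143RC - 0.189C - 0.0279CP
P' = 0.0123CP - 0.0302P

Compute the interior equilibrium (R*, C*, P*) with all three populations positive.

R* ≈ 1010, C* ≈ 2.46, P* ≈ 509

From dP/dt = 0: 0.0123C* = 0.0302, so C* = 2.46.
From dR/dt = 0: 1(1 - R*/1110) = 0.0382·2.46, giving R* = 1110·(1 - 0.0938) = 1010.
From dC/dt = 0: 0.0143·1010 - 0.189 = 0.0279P*, so P* = 14.2/0.0279 = 509.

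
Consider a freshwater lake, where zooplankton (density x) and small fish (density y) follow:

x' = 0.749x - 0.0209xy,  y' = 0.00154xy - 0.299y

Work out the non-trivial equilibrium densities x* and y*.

Set dy/dt = 0 with y > 0: 0.00154x - 0.299 = 0, so x* = 0.299/0.00154 = 194.
Set dx/dt = 0 with x > 0: 0.749 - 0.0209y = 0, so y* = 0.749/0.0209 = 35.8.

x* ≈ 194, y* ≈ 35.8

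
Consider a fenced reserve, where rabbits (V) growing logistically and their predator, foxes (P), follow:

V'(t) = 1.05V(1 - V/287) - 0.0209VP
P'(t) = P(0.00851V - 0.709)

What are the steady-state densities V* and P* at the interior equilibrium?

V* ≈ 83.3, P* ≈ 35.7

From dP/dt = 0 with P > 0: 0.00851V* = 0.709, so V* = 83.3.
Substitute into dV/dt = 0: 1.05(1 - 83.3/287) = 0.0209P*.
The bracket is 0.71, giving P* = 0.745/0.0209 = 35.7.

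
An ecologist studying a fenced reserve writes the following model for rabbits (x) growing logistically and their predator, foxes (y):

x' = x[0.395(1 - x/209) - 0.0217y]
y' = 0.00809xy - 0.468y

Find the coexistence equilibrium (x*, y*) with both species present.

From dy/dt = 0 with y > 0: 0.00809x* = 0.468, so x* = 57.8.
Substitute into dx/dt = 0: 0.395(1 - 57.8/209) = 0.0217y*.
The bracket is 0.723, giving y* = 0.286/0.0217 = 13.2.

x* ≈ 57.8, y* ≈ 13.2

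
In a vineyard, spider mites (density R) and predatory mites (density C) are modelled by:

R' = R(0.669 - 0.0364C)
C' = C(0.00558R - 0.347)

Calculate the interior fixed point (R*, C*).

Set dC/dt = 0 with C > 0: 0.00558R - 0.347 = 0, so R* = 0.347/0.00558 = 62.2.
Set dR/dt = 0 with R > 0: 0.669 - 0.0364C = 0, so C* = 0.669/0.0364 = 18.4.

R* ≈ 62.2, C* ≈ 18.4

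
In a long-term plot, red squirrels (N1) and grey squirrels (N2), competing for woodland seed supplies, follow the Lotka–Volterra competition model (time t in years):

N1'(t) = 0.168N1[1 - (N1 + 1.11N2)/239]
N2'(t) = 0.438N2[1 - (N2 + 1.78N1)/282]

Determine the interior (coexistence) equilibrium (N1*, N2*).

N1* ≈ 75.9, N2* ≈ 147

Setting both brackets to zero gives the nullclines N1 + 1.11N2 = 239 and 1.78N1 + N2 = 282.
Substituting N2 = 282 - 1.78N1 into the first: N1(1 - 1.11·1.78) = 239 - 1.11·282.
So N1* = -74/-0.976 = 75.9, and then N2* = 282 - 1.78·75.9 = 147.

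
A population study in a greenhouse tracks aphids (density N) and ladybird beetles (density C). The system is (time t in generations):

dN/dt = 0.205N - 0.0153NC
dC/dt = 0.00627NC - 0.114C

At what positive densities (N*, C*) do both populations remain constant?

Set dC/dt = 0 with C > 0: 0.00627N - 0.114 = 0, so N* = 0.114/0.00627 = 18.2.
Set dN/dt = 0 with N > 0: 0.205 - 0.0153C = 0, so C* = 0.205/0.0153 = 13.4.

N* ≈ 18.2, C* ≈ 13.4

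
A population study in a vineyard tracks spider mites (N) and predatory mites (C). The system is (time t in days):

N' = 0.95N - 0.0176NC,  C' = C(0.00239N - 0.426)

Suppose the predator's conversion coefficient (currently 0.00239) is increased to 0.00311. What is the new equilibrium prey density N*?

At the interior fixed point, setting dC/dt = 0 with C > 0 fixes N* = (predator death rate)/(NC coefficient) — independent of the other coefficients.
With the change, N* = 0.426/0.00311 = 137; it falls from 178.

N* ≈ 137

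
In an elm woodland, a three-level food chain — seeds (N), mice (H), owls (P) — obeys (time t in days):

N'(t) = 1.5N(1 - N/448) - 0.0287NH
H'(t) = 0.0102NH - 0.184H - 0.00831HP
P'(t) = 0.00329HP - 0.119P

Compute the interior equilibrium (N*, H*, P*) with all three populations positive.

From dP/dt = 0: 0.00329H* = 0.119, so H* = 36.2.
From dN/dt = 0: 1.5(1 - N*/448) = 0.0287·36.2, giving N* = 448·(1 - 0.692) = 138.
From dH/dt = 0: 0.0102·138 - 0.184 = 0.00831P*, so P* = 1.22/0.00831 = 147.

N* ≈ 138, H* ≈ 36.2, P* ≈ 147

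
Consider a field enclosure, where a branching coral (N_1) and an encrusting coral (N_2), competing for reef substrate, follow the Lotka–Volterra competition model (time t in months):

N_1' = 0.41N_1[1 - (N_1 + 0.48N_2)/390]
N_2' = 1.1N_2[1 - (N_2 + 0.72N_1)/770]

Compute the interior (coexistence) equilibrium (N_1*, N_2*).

N_1* ≈ 31.2, N_2* ≈ 748

Setting both brackets to zero gives the nullclines N_1 + 0.48N_2 = 390 and 0.72N_1 + N_2 = 770.
Substituting N_2 = 770 - 0.72N_1 into the first: N_1(1 - 0.48·0.72) = 390 - 0.48·770.
So N_1* = 20.4/0.654 = 31.2, and then N_2* = 770 - 0.72·31.2 = 748.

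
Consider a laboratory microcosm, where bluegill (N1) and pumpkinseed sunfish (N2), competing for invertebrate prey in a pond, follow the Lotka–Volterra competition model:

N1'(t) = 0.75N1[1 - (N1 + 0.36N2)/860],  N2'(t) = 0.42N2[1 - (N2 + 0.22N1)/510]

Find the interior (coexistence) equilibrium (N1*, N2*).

N1* ≈ 735, N2* ≈ 348

Setting both brackets to zero gives the nullclines N1 + 0.36N2 = 860 and 0.22N1 + N2 = 510.
Substituting N2 = 510 - 0.22N1 into the first: N1(1 - 0.36·0.22) = 860 - 0.36·510.
So N1* = 676/0.921 = 735, and then N2* = 510 - 0.22·735 = 348.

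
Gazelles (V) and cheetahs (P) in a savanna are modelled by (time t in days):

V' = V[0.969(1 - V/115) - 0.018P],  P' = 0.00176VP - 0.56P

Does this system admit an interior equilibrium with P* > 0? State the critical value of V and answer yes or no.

The predator equation gives dP/dt > 0 only when V > 0.56/0.00176 = 318.
Without the predator, V → K = 115. Since 115 < 318, the predator cannot invade.

Threshold V = 318; K < 318, so no, the predator goes extinct.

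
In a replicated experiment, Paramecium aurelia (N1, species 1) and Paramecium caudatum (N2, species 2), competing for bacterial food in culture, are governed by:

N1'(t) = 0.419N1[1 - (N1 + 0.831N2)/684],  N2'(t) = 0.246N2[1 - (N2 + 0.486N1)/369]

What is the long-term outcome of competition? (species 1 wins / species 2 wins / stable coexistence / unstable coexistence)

Compare the nullcline intercepts: K1/α12 = 684/0.831 = 823 > K2 = 369; K2/α21 = 369/0.486 = 759 > K1 = 684.
Since both inequalities hold, each species can invade when rare, so the interior equilibrium is stable.

stable coexistence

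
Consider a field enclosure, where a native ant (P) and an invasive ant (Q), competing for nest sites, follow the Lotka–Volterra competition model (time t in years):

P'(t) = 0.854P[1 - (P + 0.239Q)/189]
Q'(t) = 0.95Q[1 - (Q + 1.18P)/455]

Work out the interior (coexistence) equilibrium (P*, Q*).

P* ≈ 112, Q* ≈ 323

Setting both brackets to zero gives the nullclines P + 0.239Q = 189 and 1.18P + Q = 455.
Substituting Q = 455 - 1.18P into the first: P(1 - 0.239·1.18) = 189 - 0.239·455.
So P* = 80.3/0.718 = 112, and then Q* = 455 - 1.18·112 = 323.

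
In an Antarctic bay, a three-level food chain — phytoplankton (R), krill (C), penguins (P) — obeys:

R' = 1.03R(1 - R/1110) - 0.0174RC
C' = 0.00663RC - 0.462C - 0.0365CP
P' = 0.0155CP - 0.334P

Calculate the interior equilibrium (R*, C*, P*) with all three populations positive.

From dP/dt = 0: 0.0155C* = 0.334, so C* = 21.5.
From dR/dt = 0: 1.03(1 - R*/1110) = 0.0174·21.5, giving R* = 1110·(1 - 0.364) = 706.
From dC/dt = 0: 0.00663·706 - 0.462 = 0.0365P*, so P* = 4.22/0.0365 = 116.

R* ≈ 706, C* ≈ 21.5, P* ≈ 116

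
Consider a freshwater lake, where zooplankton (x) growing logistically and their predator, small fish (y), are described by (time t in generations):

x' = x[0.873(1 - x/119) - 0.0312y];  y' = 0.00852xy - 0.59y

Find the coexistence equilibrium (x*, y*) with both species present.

x* ≈ 69.2, y* ≈ 11.7

From dy/dt = 0 with y > 0: 0.00852x* = 0.59, so x* = 69.2.
Substitute into dx/dt = 0: 0.873(1 - 69.2/119) = 0.0312y*.
The bracket is 0.418, giving y* = 0.365/0.0312 = 11.7.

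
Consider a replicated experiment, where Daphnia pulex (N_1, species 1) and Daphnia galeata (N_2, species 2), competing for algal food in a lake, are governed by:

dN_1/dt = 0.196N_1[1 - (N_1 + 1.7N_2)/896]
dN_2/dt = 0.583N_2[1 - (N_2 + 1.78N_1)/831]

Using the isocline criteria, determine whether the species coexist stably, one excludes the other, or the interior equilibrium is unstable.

Compare the nullcline intercepts: K1/α12 = 896/1.7 = 527 < K2 = 831; K2/α21 = 831/1.78 = 467 < K1 = 896.
Since both are reversed, neither can invade when rare; the interior point is a saddle.

unstable coexistence (outcome depends on initial conditions)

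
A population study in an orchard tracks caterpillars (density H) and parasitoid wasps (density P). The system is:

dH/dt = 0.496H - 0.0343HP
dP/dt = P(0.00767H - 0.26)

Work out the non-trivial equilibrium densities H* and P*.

Set dP/dt = 0 with P > 0: 0.00767H - 0.26 = 0, so H* = 0.26/0.00767 = 33.9.
Set dH/dt = 0 with H > 0: 0.496 - 0.0343P = 0, so P* = 0.496/0.0343 = 14.5.

H* ≈ 33.9, P* ≈ 14.5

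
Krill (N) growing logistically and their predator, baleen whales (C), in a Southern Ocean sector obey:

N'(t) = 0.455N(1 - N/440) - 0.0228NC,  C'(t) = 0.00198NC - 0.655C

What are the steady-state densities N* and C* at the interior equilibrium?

From dC/dt = 0 with C > 0: 0.00198N* = 0.655, so N* = 331.
Substitute into dN/dt = 0: 0.455(1 - 331/440) = 0.0228C*.
The bracket is 0.248, giving C* = 0.113/0.0228 = 4.95.

N* ≈ 331, C* ≈ 4.95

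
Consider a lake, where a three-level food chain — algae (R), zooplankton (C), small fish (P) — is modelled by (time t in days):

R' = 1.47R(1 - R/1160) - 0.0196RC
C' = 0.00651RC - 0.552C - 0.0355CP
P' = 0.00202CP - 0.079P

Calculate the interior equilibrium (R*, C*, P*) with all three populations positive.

From dP/dt = 0: 0.00202C* = 0.079, so C* = 39.1.
From dR/dt = 0: 1.47(1 - R*/1160) = 0.0196·39.1, giving R* = 1160·(1 - 0.521) = 555.
From dC/dt = 0: 0.00651·555 - 0.552 = 0.0355P*, so P* = 3.06/0.0355 = 86.2.

R* ≈ 555, C* ≈ 39.1, P* ≈ 86.2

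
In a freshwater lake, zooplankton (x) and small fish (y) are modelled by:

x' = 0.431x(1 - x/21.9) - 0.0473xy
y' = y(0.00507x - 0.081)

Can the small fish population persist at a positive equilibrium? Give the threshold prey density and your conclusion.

The predator equation gives dy/dt > 0 only when x > 0.081/0.00507 = 16.
Without the predator, x → K = 21.9. Since 21.9 > 16, the predator can invade and persist.

Threshold x = 16; K > 16, so yes, the predator persists.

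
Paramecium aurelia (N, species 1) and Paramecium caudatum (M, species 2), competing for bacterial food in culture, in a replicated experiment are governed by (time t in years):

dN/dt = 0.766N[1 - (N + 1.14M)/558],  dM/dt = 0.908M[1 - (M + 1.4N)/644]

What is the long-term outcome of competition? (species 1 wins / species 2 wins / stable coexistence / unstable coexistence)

Compare the nullcline intercepts: K1/α12 = 558/1.14 = 489 < K2 = 644; K2/α21 = 644/1.4 = 460 < K1 = 558.
Since both are reversed, neither can invade when rare; the interior point is a saddle.

unstable coexistence (outcome depends on initial conditions)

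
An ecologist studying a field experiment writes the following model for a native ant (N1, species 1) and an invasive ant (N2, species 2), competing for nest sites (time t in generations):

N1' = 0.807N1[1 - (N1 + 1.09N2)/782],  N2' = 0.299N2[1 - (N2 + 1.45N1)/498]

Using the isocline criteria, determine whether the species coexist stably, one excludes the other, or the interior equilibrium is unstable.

species 1 excludes species 2

Compare the nullcline intercepts: K1/α12 = 782/1.09 = 717 > K2 = 498; K2/α21 = 498/1.45 = 343 < K1 = 782.
Since the inequalities point opposite ways, species 1 can invade but species 2 cannot.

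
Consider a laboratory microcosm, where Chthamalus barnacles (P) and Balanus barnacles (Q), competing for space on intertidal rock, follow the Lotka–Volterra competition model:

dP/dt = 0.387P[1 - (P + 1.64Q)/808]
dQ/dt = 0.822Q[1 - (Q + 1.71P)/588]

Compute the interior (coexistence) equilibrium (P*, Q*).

Setting both brackets to zero gives the nullclines P + 1.64Q = 808 and 1.71P + Q = 588.
Substituting Q = 588 - 1.71P into the first: P(1 - 1.64·1.71) = 808 - 1.64·588.
So P* = -156/-1.8 = 86.6, and then Q* = 588 - 1.71·86.6 = 440.

P* ≈ 86.6, Q* ≈ 440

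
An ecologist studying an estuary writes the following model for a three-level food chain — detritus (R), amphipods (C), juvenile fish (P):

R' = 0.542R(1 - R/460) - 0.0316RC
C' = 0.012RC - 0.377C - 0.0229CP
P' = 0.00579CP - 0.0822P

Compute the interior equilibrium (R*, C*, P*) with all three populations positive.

R* ≈ 79.3, C* ≈ 14.2, P* ≈ 25.1

From dP/dt = 0: 0.00579C* = 0.0822, so C* = 14.2.
From dR/dt = 0: 0.542(1 - R*/460) = 0.0316·14.2, giving R* = 460·(1 - 0.828) = 79.3.
From dC/dt = 0: 0.012·79.3 - 0.377 = 0.0229P*, so P* = 0.574/0.0229 = 25.1.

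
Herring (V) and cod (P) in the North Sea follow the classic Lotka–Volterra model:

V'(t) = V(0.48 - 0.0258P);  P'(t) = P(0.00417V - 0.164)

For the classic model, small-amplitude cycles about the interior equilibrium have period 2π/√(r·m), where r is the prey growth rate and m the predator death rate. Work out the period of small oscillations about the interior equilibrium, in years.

Here r = 0.48 and m = 0.164, so r·m = 0.0787.
ω = √0.0787 = 0.281 per year, hence T = 2π/ω ≈ 22.4 years.

T ≈ 22.4 years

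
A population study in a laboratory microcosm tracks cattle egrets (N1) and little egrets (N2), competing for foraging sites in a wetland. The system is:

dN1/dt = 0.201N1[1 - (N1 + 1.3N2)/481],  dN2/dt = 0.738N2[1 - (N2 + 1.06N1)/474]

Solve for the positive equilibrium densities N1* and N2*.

N1* ≈ 358, N2* ≈ 94.9

Setting both brackets to zero gives the nullclines N1 + 1.3N2 = 481 and 1.06N1 + N2 = 474.
Substituting N2 = 474 - 1.06N1 into the first: N1(1 - 1.3·1.06) = 481 - 1.3·474.
So N1* = -135/-0.378 = 358, and then N2* = 474 - 1.06·358 = 94.9.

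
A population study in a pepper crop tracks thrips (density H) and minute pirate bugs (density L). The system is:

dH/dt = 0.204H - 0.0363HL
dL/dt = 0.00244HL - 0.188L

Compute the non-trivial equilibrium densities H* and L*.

H* ≈ 77, L* ≈ 5.62

Set dL/dt = 0 with L > 0: 0.00244H - 0.188 = 0, so H* = 0.188/0.00244 = 77.
Set dH/dt = 0 with H > 0: 0.204 - 0.0363L = 0, so L* = 0.204/0.0363 = 5.62.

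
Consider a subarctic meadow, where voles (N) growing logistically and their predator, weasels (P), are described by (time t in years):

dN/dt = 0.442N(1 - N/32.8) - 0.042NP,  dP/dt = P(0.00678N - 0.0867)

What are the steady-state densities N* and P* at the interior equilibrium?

From dP/dt = 0 with P > 0: 0.00678N* = 0.0867, so N* = 12.8.
Substitute into dN/dt = 0: 0.442(1 - 12.8/32.8) = 0.042P*.
The bracket is 0.61, giving P* = 0.27/0.042 = 6.42.

N* ≈ 12.8, P* ≈ 6.42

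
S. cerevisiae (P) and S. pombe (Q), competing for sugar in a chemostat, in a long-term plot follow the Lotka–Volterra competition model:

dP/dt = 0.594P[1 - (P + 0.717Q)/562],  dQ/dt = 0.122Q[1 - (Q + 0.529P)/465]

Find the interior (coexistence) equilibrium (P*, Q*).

P* ≈ 368, Q* ≈ 270

Setting both brackets to zero gives the nullclines P + 0.717Q = 562 and 0.529P + Q = 465.
Substituting Q = 465 - 0.529P into the first: P(1 - 0.717·0.529) = 562 - 0.717·465.
So P* = 229/0.621 = 368, and then Q* = 465 - 0.529·368 = 270.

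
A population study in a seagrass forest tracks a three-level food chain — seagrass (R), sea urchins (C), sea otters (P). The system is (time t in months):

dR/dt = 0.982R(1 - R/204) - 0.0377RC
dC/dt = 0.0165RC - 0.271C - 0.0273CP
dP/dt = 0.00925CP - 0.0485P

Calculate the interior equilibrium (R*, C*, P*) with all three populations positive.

From dP/dt = 0: 0.00925C* = 0.0485, so C* = 5.24.
From dR/dt = 0: 0.982(1 - R*/204) = 0.0377·5.24, giving R* = 204·(1 - 0.201) = 163.
From dC/dt = 0: 0.0165·163 - 0.271 = 0.0273P*, so P* = 2.42/0.0273 = 88.6.

R* ≈ 163, C* ≈ 5.24, P* ≈ 88.6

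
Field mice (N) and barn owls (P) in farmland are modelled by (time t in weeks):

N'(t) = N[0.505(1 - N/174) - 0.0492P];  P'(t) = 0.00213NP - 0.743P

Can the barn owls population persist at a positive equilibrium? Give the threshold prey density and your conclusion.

Threshold N = 349; K < 349, so no, the predator goes extinct.

The predator equation gives dP/dt > 0 only when N > 0.743/0.00213 = 349.
Without the predator, N → K = 174. Since 174 < 349, the predator cannot invade.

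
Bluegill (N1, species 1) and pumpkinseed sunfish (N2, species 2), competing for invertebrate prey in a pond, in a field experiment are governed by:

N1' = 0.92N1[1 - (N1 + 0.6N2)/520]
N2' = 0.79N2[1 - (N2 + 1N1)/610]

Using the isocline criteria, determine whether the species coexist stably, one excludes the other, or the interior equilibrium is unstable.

stable coexistence

Compare the nullcline intercepts: K1/α12 = 520/0.6 = 867 > K2 = 610; K2/α21 = 610/1 = 610 > K1 = 520.
Since both inequalities hold, each species can invade when rare, so the interior equilibrium is stable.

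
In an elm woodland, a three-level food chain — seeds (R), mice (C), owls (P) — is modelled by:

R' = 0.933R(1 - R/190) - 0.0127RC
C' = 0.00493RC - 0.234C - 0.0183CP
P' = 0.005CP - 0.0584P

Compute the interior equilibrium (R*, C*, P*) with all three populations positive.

R* ≈ 160, C* ≈ 11.7, P* ≈ 30.3

From dP/dt = 0: 0.005C* = 0.0584, so C* = 11.7.
From dR/dt = 0: 0.933(1 - R*/190) = 0.0127·11.7, giving R* = 190·(1 - 0.159) = 160.
From dC/dt = 0: 0.00493·160 - 0.234 = 0.0183P*, so P* = 0.554/0.0183 = 30.3.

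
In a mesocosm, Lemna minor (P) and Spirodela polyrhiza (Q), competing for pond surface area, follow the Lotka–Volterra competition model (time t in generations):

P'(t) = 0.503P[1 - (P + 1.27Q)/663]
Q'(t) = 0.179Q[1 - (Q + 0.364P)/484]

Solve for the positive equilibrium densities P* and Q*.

Setting both brackets to zero gives the nullclines P + 1.27Q = 663 and 0.364P + Q = 484.
Substituting Q = 484 - 0.364P into the first: P(1 - 1.27·0.364) = 663 - 1.27·484.
So P* = 48.3/0.538 = 89.9, and then Q* = 484 - 0.364·89.9 = 451.

P* ≈ 89.9, Q* ≈ 451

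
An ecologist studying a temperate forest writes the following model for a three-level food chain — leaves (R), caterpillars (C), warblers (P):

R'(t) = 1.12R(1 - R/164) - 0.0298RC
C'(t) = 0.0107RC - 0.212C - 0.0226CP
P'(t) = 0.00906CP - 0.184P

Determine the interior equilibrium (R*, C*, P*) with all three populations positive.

From dP/dt = 0: 0.00906C* = 0.184, so C* = 20.3.
From dR/dt = 0: 1.12(1 - R*/164) = 0.0298·20.3, giving R* = 164·(1 - 0.54) = 75.4.
From dC/dt = 0: 0.0107·75.4 - 0.212 = 0.0226P*, so P* = 0.595/0.0226 = 26.3.

R* ≈ 75.4, C* ≈ 20.3, P* ≈ 26.3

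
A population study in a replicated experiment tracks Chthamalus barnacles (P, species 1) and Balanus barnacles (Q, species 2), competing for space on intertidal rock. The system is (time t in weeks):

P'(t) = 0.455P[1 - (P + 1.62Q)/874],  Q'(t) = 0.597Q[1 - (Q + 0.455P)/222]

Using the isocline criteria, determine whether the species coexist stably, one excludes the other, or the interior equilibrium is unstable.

Compare the nullcline intercepts: K1/α12 = 874/1.62 = 540 > K2 = 222; K2/α21 = 222/0.455 = 488 < K1 = 874.
Since the inequalities point opposite ways, species 1 can invade but species 2 cannot.

species 1 excludes species 2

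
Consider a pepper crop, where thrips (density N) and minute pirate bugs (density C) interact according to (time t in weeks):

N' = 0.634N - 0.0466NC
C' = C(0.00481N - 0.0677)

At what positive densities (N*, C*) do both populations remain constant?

N* ≈ 14.1, C* ≈ 13.6

Set dC/dt = 0 with C > 0: 0.00481N - 0.0677 = 0, so N* = 0.0677/0.00481 = 14.1.
Set dN/dt = 0 with N > 0: 0.634 - 0.0466C = 0, so C* = 0.634/0.0466 = 13.6.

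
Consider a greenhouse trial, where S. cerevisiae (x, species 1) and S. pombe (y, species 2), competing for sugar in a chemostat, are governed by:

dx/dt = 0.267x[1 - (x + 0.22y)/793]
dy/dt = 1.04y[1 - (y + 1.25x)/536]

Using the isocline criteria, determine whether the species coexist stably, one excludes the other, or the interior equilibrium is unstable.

Compare the nullcline intercepts: K1/α12 = 793/0.22 = 3600 > K2 = 536; K2/α21 = 536/1.25 = 429 < K1 = 793.
Since the inequalities point opposite ways, species 1 can invade but species 2 cannot.

species 1 excludes species 2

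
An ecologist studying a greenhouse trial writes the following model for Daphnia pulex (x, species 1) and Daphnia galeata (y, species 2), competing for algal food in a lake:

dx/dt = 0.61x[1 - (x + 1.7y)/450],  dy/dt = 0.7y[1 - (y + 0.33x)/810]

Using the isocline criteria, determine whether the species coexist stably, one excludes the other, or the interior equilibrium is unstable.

species 2 excludes species 1

Compare the nullcline intercepts: K1/α12 = 450/1.7 = 265 < K2 = 810; K2/α21 = 810/0.33 = 2450 > K1 = 450.
Since the inequalities point opposite ways, species 2 can invade but species 1 cannot.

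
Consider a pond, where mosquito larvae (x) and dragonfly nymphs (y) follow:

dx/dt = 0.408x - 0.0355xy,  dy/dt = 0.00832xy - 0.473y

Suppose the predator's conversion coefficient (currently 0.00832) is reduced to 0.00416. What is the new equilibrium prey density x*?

At the interior fixed point, setting dy/dt = 0 with y > 0 fixes x* = (predator death rate)/(xy coefficient) — independent of the other coefficients.
With the change, x* = 0.473/0.00416 = 114; it rises from 56.9.

x* ≈ 114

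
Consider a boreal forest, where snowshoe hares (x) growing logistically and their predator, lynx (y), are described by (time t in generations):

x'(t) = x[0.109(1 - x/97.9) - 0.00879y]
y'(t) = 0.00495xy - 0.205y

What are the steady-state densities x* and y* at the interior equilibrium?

x* ≈ 41.4, y* ≈ 7.15

From dy/dt = 0 with y > 0: 0.00495x* = 0.205, so x* = 41.4.
Substitute into dx/dt = 0: 0.109(1 - 41.4/97.9) = 0.00879y*.
The bracket is 0.577, giving y* = 0.0629/0.00879 = 7.15.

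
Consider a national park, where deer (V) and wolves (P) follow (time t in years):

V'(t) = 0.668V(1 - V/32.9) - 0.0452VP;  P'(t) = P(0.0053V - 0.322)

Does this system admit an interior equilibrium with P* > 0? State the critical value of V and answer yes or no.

Threshold V = 60.8; K < 60.8, so no, the predator goes extinct.

The predator equation gives dP/dt > 0 only when V > 0.322/0.0053 = 60.8.
Without the predator, V → K = 32.9. Since 32.9 < 60.8, the predator cannot invade.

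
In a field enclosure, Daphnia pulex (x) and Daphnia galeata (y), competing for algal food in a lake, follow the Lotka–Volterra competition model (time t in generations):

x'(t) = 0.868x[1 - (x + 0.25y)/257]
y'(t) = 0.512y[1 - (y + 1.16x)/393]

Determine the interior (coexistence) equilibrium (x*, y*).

x* ≈ 224, y* ≈ 134

Setting both brackets to zero gives the nullclines x + 0.25y = 257 and 1.16x + y = 393.
Substituting y = 393 - 1.16x into the first: x(1 - 0.25·1.16) = 257 - 0.25·393.
So x* = 159/0.71 = 224, and then y* = 393 - 1.16·224 = 134.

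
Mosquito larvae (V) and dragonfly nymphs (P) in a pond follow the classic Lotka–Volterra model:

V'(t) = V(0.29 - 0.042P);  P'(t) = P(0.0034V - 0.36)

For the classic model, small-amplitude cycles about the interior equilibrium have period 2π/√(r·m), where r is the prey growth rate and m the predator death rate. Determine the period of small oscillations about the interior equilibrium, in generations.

T ≈ 19.4 generations

Here r = 0.29 and m = 0.36, so r·m = 0.104.
ω = √0.104 = 0.323 per generation, hence T = 2π/ω ≈ 19.4 generations.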